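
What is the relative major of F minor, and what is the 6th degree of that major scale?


Working:
The relative major shares the key signature and is a minor 3rd above the minor tonic
A minor 3rd above F is Ab
→ relative major of F minor is Ab major
Ab major scale: Ab Bb C Db Eb F G
= Ab major; 6th degree = F


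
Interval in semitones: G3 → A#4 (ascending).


Absolute semitone position = octave×12 + chromatic position
G3: 3×12 + 7 = 43
A#4: 4×12 + 10 = 58
Difference = 58 - 43 = 15
= 15 semitones


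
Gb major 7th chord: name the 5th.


Major 7th chord = root + major 3rd + perfect 5th + major 7th
Seventh chords stack in thirds, so the letter names are G-B-D-F
Root: Gb
Major 3rd above Gb: Bb
Perfect 5th above Gb: Db
Major 7th above Gb: F
The 5th = Db


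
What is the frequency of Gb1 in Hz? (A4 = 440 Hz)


Working:
f = 440 × 2^(n/12) where n = semitones from A4
Gb1: -39 semitones from A4
f = 440 × 2^(-39/12)
f = 46.25 Hz


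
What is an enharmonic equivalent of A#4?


Solution.
Enharmonic notes sound the same pitch but are spelled with different letter names
A# and Bb name the same pitch class
= Bb4


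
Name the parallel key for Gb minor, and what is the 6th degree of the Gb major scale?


Step by step:
Parallel keys share the same tonic but differ in mode
Gb minor → parallel is Gb major
Gb major scale: Gb Ab Bb Cb Db Eb F
= Gb major; 6th degree = Eb


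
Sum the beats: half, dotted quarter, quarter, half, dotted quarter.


Step by step:
Beat values:
  half = 2 beats
  dotted quarter = 1.5 beats
  quarter = 1 beat
  half = 2 beats
  dotted quarter = 1.5 beats
Sum = 2 + 1.5 + 1 + 2 + 1.5
= 8 beats


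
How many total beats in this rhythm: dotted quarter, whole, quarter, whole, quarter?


Reasoning:
Beat values:
  dotted quarter = 1.5 beats
  whole = 4 beats
  quarter = 1 beat
  whole = 4 beats
  quarter = 1 beat
Sum = 1.5 + 4 + 1 + 4 + 1
= 11.5 beats


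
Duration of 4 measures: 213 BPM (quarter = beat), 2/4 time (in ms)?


Quarter-note beat duration = 60000 / 213 ms
Beats per measure (2/4) = 2
One measure = 2 × 60000 / 213 = 120000 / 213 ms
4 measures = 4 × 120000 / 213 = 480000 / 213
= 2253.5 ms


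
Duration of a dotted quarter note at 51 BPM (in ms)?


One quarter-note beat = 60000 / BPM = 60000 / 51 ms
Dotted quarter note = 3/2 × quarter note
Duration = 3/2 × 60000 / 51 = 90000 / 51
= 1764.7 ms


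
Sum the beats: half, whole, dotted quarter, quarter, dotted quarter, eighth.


Reasoning:
Beat values:
  half = 2 beats
  whole = 4 beats
  dotted quarter = 1.5 beats
  quarter = 1 beat
  dotted quarter = 1.5 beats
  eighth = 0.5 beats
Sum = 2 + 4 + 1.5 + 1 + 1.5 + 0.5
= 10.5 beats


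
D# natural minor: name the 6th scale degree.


Solution.
Natural minor scale pattern: W-H-W-W-H-W-W (2-1-2-2-1-2-2 semitones)
Starting from D#:
  D# + 2 semitones → E#
  E# + 1 semitone → F#
  F# + 2 semitones → G#
  G# + 2 semitones → A#
  A# + 1 semitone → B
  B + 2 semitones → C#
  C# + 2 semitones → D#
Scale: D# E# F# G# A# B C#
Degree 6 = B


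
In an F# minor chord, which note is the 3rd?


Step by step:
Minor triad = root + minor 3rd (3 semitones) + perfect 5th (7 semitones)
A triad on F# stacks thirds, so the chord tones use letter names F-A-C
Root: F#
Minor 3rd above F#: A
Perfect 5th above F#: C#
The 3rd = A


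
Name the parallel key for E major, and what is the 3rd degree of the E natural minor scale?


Step by step:
Parallel keys share the same tonic but differ in mode
E major → parallel is E minor
E natural minor scale: E F# G A B C D
= E minor; 3rd degree = G


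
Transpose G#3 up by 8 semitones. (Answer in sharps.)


Let's work it out.
G#3: chromatic position 8 in octave 3 → absolute = 3×12 + 8 = 44
Transpose up 8: 44 + 8 = 52
52 = 4×12 + 4 → E in octave 4
Result = E4


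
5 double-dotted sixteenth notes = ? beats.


Reasoning:
Base sixteenth note = 1/4 beats
Dot 1 adds half the previous value: +1/8
Dot 2 adds half the previous value: +1/16
One double-dotted sixteenth = 1/4 + 1/8 + 1/16 = 7/16
5 of them = 5 × 7/16 = 35/16
= 35/16 beats


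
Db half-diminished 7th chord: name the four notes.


Solution.
Half-diminished 7th chord = root + minor 3rd + diminished 5th + minor 7th
Seventh chords stack in thirds, so the letter names are D-F-A-C
Root: Db
Minor 3rd above Db: Fb
Diminished 5th above Db: Abb
Minor 7th above Db: Cb
Chord = Db Fb Abb Cb


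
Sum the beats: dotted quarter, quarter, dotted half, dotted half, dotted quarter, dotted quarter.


Let's work it out.
Beat values:
  dotted quarter = 1.5 beats
  quarter = 1 beat
  dotted half = 3 beats
  dotted half = 3 beats
  dotted quarter = 1.5 beats
  dotted quarter = 1.5 beats
Sum = 1.5 + 1 + 3 + 3 + 1.5 + 1.5
= 11.5 beats


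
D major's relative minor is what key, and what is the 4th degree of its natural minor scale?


Let's work it out.
The relative minor shares the major's key signature and starts on its 6th degree
6th degree = a major 6th above the tonic; a major 6th above D is B
→ relative minor of D major is B minor
B natural minor scale: B C# D E F# G A
= B minor; 4th degree = E


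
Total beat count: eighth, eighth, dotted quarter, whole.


Beat values:
  eighth = 0.5 beats
  eighth = 0.5 beats
  dotted quarter = 1.5 beats
  whole = 4 beats
Sum = 0.5 + 0.5 + 1.5 + 4
= 6.5 beats


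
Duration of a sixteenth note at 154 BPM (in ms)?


One quarter-note beat = 60000 / BPM = 60000 / 154 ms
Sixteenth note = 1/4 × quarter note
Duration = 1/4 × 60000 / 154 = 15000 / 154
= 97.4 ms


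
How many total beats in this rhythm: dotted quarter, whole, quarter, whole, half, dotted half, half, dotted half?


Working:
Beat values:
  dotted quarter = 1.5 beats
  whole = 4 beats
  quarter = 1 beat
  whole = 4 beats
  half = 2 beats
  dotted half = 3 beats
  half = 2 beats
  dotted half = 3 beats
Sum = 1.5 + 4 + 1 + 4 + 2 + 3 + 2 + 3
= 20.5 beats


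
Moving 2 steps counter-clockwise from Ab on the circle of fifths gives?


Let's work it out.
Each counter-clockwise step moves down a perfect 5th (= up a perfect 4th)
From Ab: Ab → Db → F#/Gb
= F#/Gb


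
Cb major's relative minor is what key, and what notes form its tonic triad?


The relative minor shares the major's key signature and starts on its 6th degree
6th degree = a major 6th above the tonic; a major 6th above Cb is Ab
→ relative minor of Cb major is Ab minor
Tonic triad of Ab minor = root + minor 3rd + perfect 5th = Ab Cb Eb
= Ab minor; triad = Ab Cb Eb


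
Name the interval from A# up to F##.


Letter names: A → F spans 6 letter names → a 6th
Semitones: A# → F## = 9 half-steps
A 6th of 9 semitones is a major 6th
= major 6th


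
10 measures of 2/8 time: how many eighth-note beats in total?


Reasoning:
Time signature 2/8: the bottom number 8 means the eighth note gets one count
The top number 2 means 2 eighth-note beats per measure
Total = 2 × 10 measures
= 20 eighth-note beats


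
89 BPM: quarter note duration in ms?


One quarter-note beat = 60000 / BPM = 60000 / 89 ms
Duration = 60000 / 89
= 674.2 ms


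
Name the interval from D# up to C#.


Letter names: D → C spans 7 letter names → a 7th
Semitones: D# → C# = 10 half-steps
A 7th of 10 semitones is a minor 7th
= minor 7th


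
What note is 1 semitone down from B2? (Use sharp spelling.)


Let's work it out.
B2: chromatic position 11 in octave 2 → absolute = 2×12 + 11 = 35
Transpose down 1: 35 - 1 = 34
34 = 2×12 + 10 → A# in octave 2
Result = A#2


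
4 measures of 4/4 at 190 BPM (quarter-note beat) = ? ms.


Quarter-note beat duration = 60000 / 190 ms
Beats per measure (4/4) = 4
One measure = 4 × 60000 / 190 = 240000 / 190 ms
4 measures = 4 × 240000 / 190 = 960000 / 190
= 5052.6 ms


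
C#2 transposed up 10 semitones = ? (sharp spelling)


Let's work it out.
C#2: chromatic position 1 in octave 2 → absolute = 2×12 + 1 = 25
Transpose up 10: 25 + 10 = 35
35 = 2×12 + 11 → B in octave 2
Result = B2


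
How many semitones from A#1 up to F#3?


Reasoning:
Absolute semitone position = octave×12 + chromatic position
A#1: 1×12 + 10 = 22
F#3: 3×12 + 6 = 42
Difference = 42 - 22 = 20
= 20 semitones


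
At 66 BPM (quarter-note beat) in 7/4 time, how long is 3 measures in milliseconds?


Solution.
Quarter-note beat duration = 60000 / 66 ms
Beats per measure (7/4) = 7
One measure = 7 × 60000 / 66 = 420000 / 66 ms
3 measures = 3 × 420000 / 66 = 1260000 / 66
= 19090.9 ms


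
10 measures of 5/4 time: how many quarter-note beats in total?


Time signature 5/4: the bottom number 4 means the quarter note gets one count
The top number 5 means 5 quarter-note beats per measure
Total = 5 × 10 measures
= 50 quarter-note beats


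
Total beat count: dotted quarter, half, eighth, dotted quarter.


Reasoning:
Beat values:
  dotted quarter = 1.5 beats
  half = 2 beats
  eighth = 0.5 beats
  dotted quarter = 1.5 beats
Sum = 1.5 + 2 + 0.5 + 1.5
= 5.5 beats


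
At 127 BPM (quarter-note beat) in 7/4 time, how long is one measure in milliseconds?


Quarter-note beat duration = 60000 / 127 ms
Beats per measure (7/4) = 7
One measure = 7 × 60000 / 127 = 420000 / 127 ms
= 3307.1 ms


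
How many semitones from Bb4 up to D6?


Step by step:
Absolute semitone position = octave×12 + chromatic position
Bb4: 4×12 + 10 = 58
D6: 6×12 + 2 = 74
Difference = 74 - 58 = 16
= 16 semitones


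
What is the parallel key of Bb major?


Parallel keys share the same tonic but differ in mode
Bb major → parallel is Bb minor
= Bb minor


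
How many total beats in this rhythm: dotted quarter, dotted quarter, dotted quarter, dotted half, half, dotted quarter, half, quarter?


Step by step:
Beat values:
  dotted quarter = 1.5 beats
  dotted quarter = 1.5 beats
  dotted quarter = 1.5 beats
  dotted half = 3 beats
  half = 2 beats
  dotted quarter = 1.5 beats
  half = 2 beats
  quarter = 1 beat
Sum = 1.5 + 1.5 + 1.5 + 3 + 2 + 1.5 + 2 + 1
= 14 beats


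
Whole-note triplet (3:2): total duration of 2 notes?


Working:
Triplet: 3 notes occupy the space of 2 whole notes
Space = 2 × 4 = 8 beats
Each triplet note = 8 / 3 = 8/3 beats
2 notes = 2 × 8/3 = 16/3
= 16/3 beats


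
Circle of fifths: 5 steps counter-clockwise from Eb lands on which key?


Each counter-clockwise step moves down a perfect 5th (= up a perfect 4th)
From Eb: Eb → Ab → Db → F#/Gb → B → E
= E


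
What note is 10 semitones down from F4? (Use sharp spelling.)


Reasoning:
F4: chromatic position 5 in octave 4 → absolute = 4×12 + 5 = 53
Transpose down 10: 53 - 10 = 43
43 = 3×12 + 7 → G in octave 3
Result = G3


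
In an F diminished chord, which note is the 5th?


Working:
Diminished triad = root + minor 3rd (3 semitones) + diminished 5th (6 semitones)
A triad on F stacks thirds, so the chord tones use letter names F-A-C
Root: F
Minor 3rd above F: Ab
Diminished 5th above F: Cb
The 5th = Cb


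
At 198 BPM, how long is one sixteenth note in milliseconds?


Working:
One quarter-note beat = 60000 / BPM = 60000 / 198 ms
Sixteenth note = 1/4 × quarter note
Duration = 1/4 × 60000 / 198 = 15000 / 198
= 75.8 ms


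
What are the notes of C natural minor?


Working:
Natural minor scale pattern: W-H-W-W-H-W-W (2-1-2-2-1-2-2 semitones)
Starting from C:
  C + 2 semitones → D
  D + 1 semitone → Eb
  Eb + 2 semitones → F
  F + 2 semitones → G
  G + 1 semitone → Ab
  Ab + 2 semitones → Bb
  Bb + 2 semitones → C
Scale = C D Eb F G Ab Bb


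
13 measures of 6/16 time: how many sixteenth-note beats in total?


Time signature 6/16: the bottom number 16 means the sixteenth note gets one count
The top number 6 means 6 sixteenth-note beats per measure
Total = 6 × 13 measures
= 78 sixteenth-note beats


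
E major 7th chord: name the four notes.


Step by step:
Major 7th chord = root + major 3rd + perfect 5th + major 7th
Seventh chords stack in thirds, so the letter names are E-G-B-D
Root: E
Major 3rd above E: G#
Perfect 5th above E: B
Major 7th above E: D#
Chord = E G# B D#


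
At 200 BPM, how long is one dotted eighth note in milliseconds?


One quarter-note beat = 60000 / BPM = 60000 / 200 ms
Dotted eighth note = 3/4 × quarter note
Duration = 3/4 × 60000 / 200 = 45000 / 200
= 225.0 ms


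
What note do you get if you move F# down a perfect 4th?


Reasoning:
perfect 4th: 4 letter names, 5 semitones
Letter: F - 3 → C
Pitch: F# - 5 semitones, spelled as a C → C#
= C#


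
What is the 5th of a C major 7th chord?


Reasoning:
Major 7th chord = root + major 3rd + perfect 5th + major 7th
Seventh chords stack in thirds, so the letter names are C-E-G-B
Root: C
Major 3rd above C: E
Perfect 5th above C: G
Major 7th above C: B
The 5th = G


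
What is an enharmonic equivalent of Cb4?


Step by step:
Enharmonic notes sound the same pitch but are spelled with different letter names
Cb and B name the same pitch class
Octave numbers change at C, so Cb4 = B3
= B3


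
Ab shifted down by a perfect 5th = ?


Let's work it out.
perfect 5th: 5 letter names, 7 semitones
Letter: A - 4 → D
Pitch: Ab - 7 semitones, spelled as a D → Db
= Db


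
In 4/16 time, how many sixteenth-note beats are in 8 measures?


Let's work it out.
Time signature 4/16: the bottom number 16 means the sixteenth note gets one count
The top number 4 means 4 sixteenth-note beats per measure
Total = 4 × 8 measures
= 32 sixteenth-note beats


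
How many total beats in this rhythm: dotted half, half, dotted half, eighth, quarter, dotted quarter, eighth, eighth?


Step by step:
Beat values:
  dotted half = 3 beats
  half = 2 beats
  dotted half = 3 beats
  eighth = 0.5 beats
  quarter = 1 beat
  dotted quarter = 1.5 beats
  eighth = 0.5 beats
  eighth = 0.5 beats
Sum = 3 + 2 + 3 + 0.5 + 1 + 1.5 + 0.5 + 0.5
= 12 beats


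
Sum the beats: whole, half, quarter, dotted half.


Step by step:
Beat values:
  whole = 4 beats
  half = 2 beats
  quarter = 1 beat
  dotted half = 3 beats
Sum = 4 + 2 + 1 + 3
= 10 beats


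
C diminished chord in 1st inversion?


Root position: C Eb Gb
1st inversion: move root up an octave
Bass note: Eb
Notes (bottom to top) = Eb Gb C


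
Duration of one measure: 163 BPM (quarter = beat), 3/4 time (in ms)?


Step by step:
Quarter-note beat duration = 60000 / 163 ms
Beats per measure (3/4) = 3
One measure = 3 × 60000 / 163 = 180000 / 163 ms
= 1104.3 ms


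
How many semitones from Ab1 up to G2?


Step by step:
Absolute semitone position = octave×12 + chromatic position
Ab1: 1×12 + 8 = 20
G2: 2×12 + 7 = 31
Difference = 31 - 20 = 11
= 11 semitones


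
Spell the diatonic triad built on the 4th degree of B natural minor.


B natural minor scale: B C# D E F# G A
Diatonic triad on degree 4 stacks scale notes 4, 6, 1: E G B
E→G = 3 semitones; E→B = 7 semitones → minor triad
= E G B (minor)


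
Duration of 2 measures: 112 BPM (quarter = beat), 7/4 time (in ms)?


Quarter-note beat duration = 60000 / 112 ms
Beats per measure (7/4) = 7
One measure = 7 × 60000 / 112 = 420000 / 112 ms
2 measures = 2 × 420000 / 112 = 840000 / 112
= 7500.0 ms


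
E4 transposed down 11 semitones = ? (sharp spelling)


Solution.
E4: chromatic position 4 in octave 4 → absolute = 4×12 + 4 = 52
Transpose down 11: 52 - 11 = 41
41 = 3×12 + 5 → F in octave 3
Result = F3


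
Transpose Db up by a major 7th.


major 7th: 7 letter names, 11 semitones
Letter: D + 6 → C
Pitch: Db + 11 semitones, spelled as a C → C
= C


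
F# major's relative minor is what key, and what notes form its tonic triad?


The relative minor shares the major's key signature and starts on its 6th degree
6th degree = a major 6th above the tonic; a major 6th above F# is D#
→ relative minor of F# major is D# minor
Tonic triad of D# minor = root + minor 3rd + perfect 5th = D# F# A#
= D# minor; triad = D# F# A#


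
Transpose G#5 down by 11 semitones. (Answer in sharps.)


Let's work it out.
G#5: chromatic position 8 in octave 5 → absolute = 5×12 + 8 = 68
Transpose down 11: 68 - 11 = 57
57 = 4×12 + 9 → A in octave 4
Result = A4


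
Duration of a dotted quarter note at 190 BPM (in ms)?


Solution.
One quarter-note beat = 60000 / BPM = 60000 / 190 ms
Dotted quarter note = 3/2 × quarter note
Duration = 3/2 × 60000 / 190 = 90000 / 190
= 473.7 ms


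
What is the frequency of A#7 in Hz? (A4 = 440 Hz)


Step by step:
f = 440 × 2^(n/12) where n = semitones from A4
A#7: 37 semitones from A4
f = 440 × 2^(37/12)
f = 3729.31 Hz


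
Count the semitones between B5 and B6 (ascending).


Solution.
Absolute semitone position = octave×12 + chromatic position
B5: 5×12 + 11 = 71
B6: 6×12 + 11 = 83
Difference = 83 - 71 = 12
= 12 semitones


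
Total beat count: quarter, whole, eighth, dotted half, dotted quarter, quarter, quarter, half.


Let's work it out.
Beat values:
  quarter = 1 beat
  whole = 4 beats
  eighth = 0.5 beats
  dotted half = 3 beats
  dotted quarter = 1.5 beats
  quarter = 1 beat
  quarter = 1 beat
  half = 2 beats
Sum = 1 + 4 + 0.5 + 3 + 1.5 + 1 + 1 + 2
= 14 beats


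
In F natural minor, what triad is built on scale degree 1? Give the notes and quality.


Step by step:
F natural minor scale: F G Ab Bb C Db Eb
Diatonic triad on degree 1 stacks scale notes 1, 3, 5: F Ab C
F→Ab = 3 semitones; F→C = 7 semitones → minor triad
= F Ab C (minor)


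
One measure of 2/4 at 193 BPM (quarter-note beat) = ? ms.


Let's work it out.
Quarter-note beat duration = 60000 / 193 ms
Beats per measure (2/4) = 2
One measure = 2 × 60000 / 193 = 120000 / 193 ms
= 621.8 ms


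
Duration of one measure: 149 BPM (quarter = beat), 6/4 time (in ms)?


Quarter-note beat duration = 60000 / 149 ms
Beats per measure (6/4) = 6
One measure = 6 × 60000 / 149 = 360000 / 149 ms
= 2416.1 ms


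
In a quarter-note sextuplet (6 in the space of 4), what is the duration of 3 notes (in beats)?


Step by step:
Sextuplet: 6 notes occupy the space of 4 quarter notes
Space = 4 × 1 = 4 beats
Each sextuplet note = 4 / 6 = 2/3 beats
3 notes = 3 × 2/3 = 2
= 2 beats


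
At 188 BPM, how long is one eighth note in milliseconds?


One quarter-note beat = 60000 / BPM = 60000 / 188 ms
Eighth note = 1/2 × quarter note
Duration = 1/2 × 60000 / 188 = 30000 / 188
= 159.6 ms


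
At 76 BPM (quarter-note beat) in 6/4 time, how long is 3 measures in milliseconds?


Step by step:
Quarter-note beat duration = 60000 / 76 ms
Beats per measure (6/4) = 6
One measure = 6 × 60000 / 76 = 360000 / 76 ms
3 measures = 3 × 360000 / 76 = 1080000 / 76
= 14210.5 ms


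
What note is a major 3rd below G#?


Reasoning:
A 3rd spans 3 letter names, so from G we land on E
A major 3rd = 4 semitones below G#
Spell E at that pitch: E
= E


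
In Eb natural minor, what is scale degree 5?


Natural minor scale pattern: W-H-W-W-H-W-W (2-1-2-2-1-2-2 semitones)
Starting from Eb:
  Eb + 2 semitones → F
  F + 1 semitone → Gb
  Gb + 2 semitones → Ab
  Ab + 2 semitones → Bb
  Bb + 1 semitone → Cb
  Cb + 2 semitones → Db
  Db + 2 semitones → Eb
Scale: Eb F Gb Ab Bb Cb Db
Degree 5 = Bb


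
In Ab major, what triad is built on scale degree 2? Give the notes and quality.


Let's work it out.
Ab major scale: Ab Bb C Db Eb F G
Diatonic triad on degree 2 stacks scale notes 2, 4, 6: Bb Db F
Bb→Db = 3 semitones; Bb→F = 7 semitones → minor triad
= Bb Db F (minor)


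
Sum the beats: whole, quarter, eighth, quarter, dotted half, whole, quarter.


Beat values:
  whole = 4 beats
  quarter = 1 beat
  eighth = 0.5 beats
  quarter = 1 beat
  dotted half = 3 beats
  whole = 4 beats
  quarter = 1 beat
Sum = 4 + 1 + 0.5 + 1 + 3 + 4 + 1
= 14.5 beats


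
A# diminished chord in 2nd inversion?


Step by step:
Root position: A# C# E
2nd inversion: move root and 3rd up an octave
Bass note: E
Notes (bottom to top) = E A# C#


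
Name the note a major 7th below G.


A 7th spans 7 letter names, so from G we land on A
A major 7th = 11 semitones below G
Spell A at that pitch: Ab
= Ab


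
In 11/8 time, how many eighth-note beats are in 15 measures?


Let's work it out.
Time signature 11/8: the bottom number 8 means the eighth note gets one count
The top number 11 means 11 eighth-note beats per measure
Total = 11 × 15 measures
= 165 eighth-note beats


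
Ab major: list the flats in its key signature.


Step by step:
Flat major keys: C(0), F(1), Bb(2), Eb(3), Ab(4), Db(5), Gb(6), Cb(7)
Ab major has 4 flats
Order of flats: Bb Eb Ab Db Gb Cb Fb → first 4: Bb, Eb, Ab, Db
= Bb, Eb, Ab, Db


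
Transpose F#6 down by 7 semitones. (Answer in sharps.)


F#6: chromatic position 6 in octave 6 → absolute = 6×12 + 6 = 78
Transpose down 7: 78 - 7 = 71
71 = 5×12 + 11 → B in octave 5
Result = B5


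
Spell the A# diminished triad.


Reasoning:
Diminished triad = root + minor 3rd (3 semitones) + diminished 5th (6 semitones)
A triad on A# stacks thirds, so the chord tones use letter names A-C-E
Root: A#
Minor 3rd above A#: C#
Diminished 5th above A#: E
Chord = A# C# E


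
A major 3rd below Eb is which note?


Step by step:
A 3rd spans 3 letter names, so from E we land on C
A major 3rd = 4 semitones below Eb
Spell C at that pitch: Cb
= Cb


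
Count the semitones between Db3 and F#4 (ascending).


Step by step:
Absolute semitone position = octave×12 + chromatic position
Db3: 3×12 + 1 = 37
F#4: 4×12 + 6 = 54
Difference = 54 - 37 = 17
= 17 semitones


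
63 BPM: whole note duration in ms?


One quarter-note beat = 60000 / BPM = 60000 / 63 ms
Whole note = 4 × quarter note
Duration = 4 × 60000 / 63 = 240000 / 63
= 3809.5 ms


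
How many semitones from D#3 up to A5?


Solution.
Absolute semitone position = octave×12 + chromatic position
D#3: 3×12 + 3 = 39
A5: 5×12 + 9 = 69
Difference = 69 - 39 = 30
= 30 semitones


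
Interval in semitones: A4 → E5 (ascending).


Working:
Absolute semitone position = octave×12 + chromatic position
A4: 4×12 + 9 = 57
E5: 5×12 + 4 = 64
Difference = 64 - 57 = 7
= 7 semitones


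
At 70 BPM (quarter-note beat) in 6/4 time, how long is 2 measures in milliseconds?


Solution.
Quarter-note beat duration = 60000 / 70 ms
Beats per measure (6/4) = 6
One measure = 6 × 60000 / 70 = 360000 / 70 ms
2 measures = 2 × 360000 / 70 = 720000 / 70
= 10285.7 ms


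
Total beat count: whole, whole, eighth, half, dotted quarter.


Step by step:
Beat values:
  whole = 4 beats
  whole = 4 beats
  eighth = 0.5 beats
  half = 2 beats
  dotted quarter = 1.5 beats
Sum = 4 + 4 + 0.5 + 2 + 1.5
= 12 beats


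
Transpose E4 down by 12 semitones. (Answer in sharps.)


E4: chromatic position 4 in octave 4 → absolute = 4×12 + 4 = 52
Transpose down 12: 52 - 12 = 40
40 = 3×12 + 4 → E in octave 3
Result = E3


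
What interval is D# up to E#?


Working:
Letter names: D → E spans 2 letter names → a 2nd
Semitones: D# → E# = 2 half-steps
A 2nd of 2 semitones is a major 2nd
= major 2nd


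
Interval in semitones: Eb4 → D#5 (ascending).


Let's work it out.
Absolute semitone position = octave×12 + chromatic position
Eb4: 4×12 + 3 = 51
D#5: 5×12 + 3 = 63
Difference = 63 - 51 = 12
= 12 semitones


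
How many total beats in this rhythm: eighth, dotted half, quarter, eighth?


Beat values:
  eighth = 0.5 beats
  dotted half = 3 beats
  quarter = 1 beat
  eighth = 0.5 beats
Sum = 0.5 + 3 + 1 + 0.5
= 5 beats


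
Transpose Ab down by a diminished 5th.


diminished 5th: 5 letter names, 6 semitones
Letter: A - 4 → D
Pitch: Ab - 6 semitones, spelled as a D → D
= D


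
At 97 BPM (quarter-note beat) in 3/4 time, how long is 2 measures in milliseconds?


Let's work it out.
Quarter-note beat duration = 60000 / 97 ms
Beats per measure (3/4) = 3
One measure = 3 × 60000 / 97 = 180000 / 97 ms
2 measures = 2 × 180000 / 97 = 360000 / 97
= 3711.3 ms


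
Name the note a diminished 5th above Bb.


Solution.
A 5th spans 5 letter names, so from B we land on F
A diminished 5th = 6 semitones above Bb
Spell F at that pitch: Fb
= Fb


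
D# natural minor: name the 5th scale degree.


Solution.
Natural minor scale pattern: W-H-W-W-H-W-W (2-1-2-2-1-2-2 semitones)
Starting from D#:
  D# + 2 semitones → E#
  E# + 1 semitone → F#
  F# + 2 semitones → G#
  G# + 2 semitones → A#
  A# + 1 semitone → B
  B + 2 semitones → C#
  C# + 2 semitones → D#
Scale: D# E# F# G# A# B C#
Degree 5 = A#


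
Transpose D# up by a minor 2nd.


Reasoning:
minor 2nd: 2 letter names, 1 semitones
Letter: D + 1 → E
Pitch: D# + 1 semitones, spelled as an E → E
= E


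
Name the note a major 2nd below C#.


Working:
A 2nd spans 2 letter names, so from C we land on B
A major 2nd = 2 semitones below C#
Spell B at that pitch: B
= B


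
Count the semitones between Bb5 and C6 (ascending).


Let's work it out.
Absolute semitone position = octave×12 + chromatic position
Bb5: 5×12 + 10 = 70
C6: 6×12 + 0 = 72
Difference = 72 - 70 = 2
= 2 semitones


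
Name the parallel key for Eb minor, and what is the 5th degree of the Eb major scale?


Reasoning:
Parallel keys share the same tonic but differ in mode
Eb minor → parallel is Eb major
Eb major scale: Eb F G Ab Bb C D
= Eb major; 5th degree = Bb


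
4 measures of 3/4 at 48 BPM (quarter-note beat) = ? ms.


Let's work it out.
Quarter-note beat duration = 60000 / 48 ms
Beats per measure (3/4) = 3
One measure = 3 × 60000 / 48 = 180000 / 48 ms
4 measures = 4 × 180000 / 48 = 720000 / 48
= 15000.0 ms


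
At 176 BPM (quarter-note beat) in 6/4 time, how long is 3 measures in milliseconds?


Quarter-note beat duration = 60000 / 176 ms
Beats per measure (6/4) = 6
One measure = 6 × 60000 / 176 = 360000 / 176 ms
3 measures = 3 × 360000 / 176 = 1080000 / 176
= 6136.4 ms


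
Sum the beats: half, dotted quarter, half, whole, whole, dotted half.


Beat values:
  half = 2 beats
  dotted quarter = 1.5 beats
  half = 2 beats
  whole = 4 beats
  whole = 4 beats
  dotted half = 3 beats
Sum = 2 + 1.5 + 2 + 4 + 4 + 3
= 16.5 beats


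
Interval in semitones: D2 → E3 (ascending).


Absolute semitone position = octave×12 + chromatic position
D2: 2×12 + 2 = 26
E3: 3×12 + 4 = 40
Difference = 40 - 26 = 14
= 14 semitones


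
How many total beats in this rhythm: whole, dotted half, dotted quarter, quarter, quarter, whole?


Working:
Beat values:
  whole = 4 beats
  dotted half = 3 beats
  dotted quarter = 1.5 beats
  quarter = 1 beat
  quarter = 1 beat
  whole = 4 beats
Sum = 4 + 3 + 1.5 + 1 + 1 + 4
= 14.5 beats


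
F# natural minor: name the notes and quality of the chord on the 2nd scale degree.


Let's work it out.
F# natural minor scale: F# G# A B C# D E
Diatonic triad on degree 2 stacks scale notes 2, 4, 6: G# B D
G#→B = 3 semitones; G#→D = 6 semitones → diminished triad
= G# B D (diminished)


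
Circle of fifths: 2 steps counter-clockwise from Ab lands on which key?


Each counter-clockwise step moves down a perfect 5th (= up a perfect 4th)
From Ab: Ab → Db → F#/Gb
= F#/Gb


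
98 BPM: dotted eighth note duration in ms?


Let's work it out.
One quarter-note beat = 60000 / BPM = 60000 / 98 ms
Dotted eighth note = 3/4 × quarter note
Duration = 3/4 × 60000 / 98 = 45000 / 98
= 459.2 ms


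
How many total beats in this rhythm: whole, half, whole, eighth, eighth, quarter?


Working:
Beat values:
  whole = 4 beats
  half = 2 beats
  whole = 4 beats
  eighth = 0.5 beats
  eighth = 0.5 beats
  quarter = 1 beat
Sum = 4 + 2 + 4 + 0.5 + 0.5 + 1
= 12 beats


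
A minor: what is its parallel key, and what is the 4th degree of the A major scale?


Step by step:
Parallel keys share the same tonic but differ in mode
A minor → parallel is A major
A major scale: A B C# D E F# G#
= A major; 4th degree = D


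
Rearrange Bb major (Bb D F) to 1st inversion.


Working:
Root position: Bb D F
1st inversion: move root up an octave
Bass note: D
Notes (bottom to top) = D F Bb


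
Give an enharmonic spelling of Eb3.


Step by step:
Enharmonic notes sound the same pitch but are spelled with different letter names
Eb and D# name the same pitch class
= D#3


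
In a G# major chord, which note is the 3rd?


Let's work it out.
Major triad = root + major 3rd (4 semitones) + perfect 5th (7 semitones)
A triad on G# stacks thirds, so the chord tones use letter names G-B-D
Root: G#
Major 3rd above G#: B#
Perfect 5th above G#: D#
The 3rd = B#


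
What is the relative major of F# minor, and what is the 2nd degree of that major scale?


The relative major shares the key signature and is a minor 3rd above the minor tonic
A minor 3rd above F# is A
→ relative major of F# minor is A major
A major scale: A B C# D E F# G#
= A major; 2nd degree = B


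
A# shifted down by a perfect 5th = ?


Solution.
perfect 5th: 5 letter names, 7 semitones
Letter: A - 4 → D
Pitch: A# - 7 semitones, spelled as a D → D#
= D#


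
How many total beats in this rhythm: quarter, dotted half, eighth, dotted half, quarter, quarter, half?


Reasoning:
Beat values:
  quarter = 1 beat
  dotted half = 3 beats
  eighth = 0.5 beats
  dotted half = 3 beats
  quarter = 1 beat
  quarter = 1 beat
  half = 2 beats
Sum = 1 + 3 + 0.5 + 3 + 1 + 1 + 2
= 11.5 beats


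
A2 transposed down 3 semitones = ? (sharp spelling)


Let's work it out.
A2: chromatic position 9 in octave 2 → absolute = 2×12 + 9 = 33
Transpose down 3: 33 - 3 = 30
30 = 2×12 + 6 → F# in octave 2
Result = F#2


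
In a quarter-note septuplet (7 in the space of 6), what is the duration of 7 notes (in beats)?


Working:
Septuplet: 7 notes occupy the space of 6 quarter notes
Space = 6 × 1 = 6 beats
Each septuplet note = 6 / 7 = 6/7 beats
7 notes = 7 × 6/7 = 6
= 6 beats


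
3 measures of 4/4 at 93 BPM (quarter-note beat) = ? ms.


Reasoning:
Quarter-note beat duration = 60000 / 93 ms
Beats per measure (4/4) = 4
One measure = 4 × 60000 / 93 = 240000 / 93 ms
3 measures = 3 × 240000 / 93 = 720000 / 93
= 7741.9 ms


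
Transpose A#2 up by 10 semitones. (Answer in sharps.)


A#2: chromatic position 10 in octave 2 → absolute = 2×12 + 10 = 34
Transpose up 10: 34 + 10 = 44
44 = 3×12 + 8 → G# in octave 3
Result = G#3


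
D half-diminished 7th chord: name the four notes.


Solution.
Half-diminished 7th chord = root + minor 3rd + diminished 5th + minor 7th
Seventh chords stack in thirds, so the letter names are D-F-A-C
Root: D
Minor 3rd above D: F
Diminished 5th above D: Ab
Minor 7th above D: C
Chord = D F Ab C


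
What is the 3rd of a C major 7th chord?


Reasoning:
Major 7th chord = root + major 3rd + perfect 5th + major 7th
Seventh chords stack in thirds, so the letter names are C-E-G-B
Root: C
Major 3rd above C: E
Perfect 5th above C: G
Major 7th above C: B
The 3rd = E


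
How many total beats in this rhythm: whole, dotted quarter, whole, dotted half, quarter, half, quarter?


Step by step:
Beat values:
  whole = 4 beats
  dotted quarter = 1.5 beats
  whole = 4 beats
  dotted half = 3 beats
  quarter = 1 beat
  half = 2 beats
  quarter = 1 beat
Sum = 4 + 1.5 + 4 + 3 + 1 + 2 + 1
= 16.5 beats


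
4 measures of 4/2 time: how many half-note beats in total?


Time signature 4/2: the bottom number 2 means the half note gets one count
The top number 4 means 4 half-note beats per measure
Total = 4 × 4 measures
= 16 half-note beats


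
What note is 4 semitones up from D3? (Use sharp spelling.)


Solution.
D3: chromatic position 2 in octave 3 → absolute = 3×12 + 2 = 38
Transpose up 4: 38 + 4 = 42
42 = 3×12 + 6 → F# in octave 3
Result = F#3


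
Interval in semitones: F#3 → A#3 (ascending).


Absolute semitone position = octave×12 + chromatic position
F#3: 3×12 + 6 = 42
A#3: 3×12 + 10 = 46
Difference = 46 - 42 = 4
= 4 semitones


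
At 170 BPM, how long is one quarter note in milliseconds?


Step by step:
One quarter-note beat = 60000 / BPM = 60000 / 170 ms
Duration = 60000 / 170
= 352.9 ms


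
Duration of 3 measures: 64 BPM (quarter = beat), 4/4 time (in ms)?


Let's work it out.
Quarter-note beat duration = 60000 / 64 ms
Beats per measure (4/4) = 4
One measure = 4 × 60000 / 64 = 240000 / 64 ms
3 measures = 3 × 240000 / 64 = 720000 / 64
= 11250.0 ms


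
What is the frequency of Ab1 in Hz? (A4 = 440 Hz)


Reasoning:
f = 440 × 2^(n/12) where n = semitones from A4
Ab1: -37 semitones from A4
f = 440 × 2^(-37/12)
f = 51.91 Hz


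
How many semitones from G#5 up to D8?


Reasoning:
Absolute semitone position = octave×12 + chromatic position
G#5: 5×12 + 8 = 68
D8: 8×12 + 2 = 98
Difference = 98 - 68 = 30
= 30 semitones


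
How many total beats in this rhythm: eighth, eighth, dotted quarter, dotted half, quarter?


Reasoning:
Beat values:
  eighth = 0.5 beats
  eighth = 0.5 beats
  dotted quarter = 1.5 beats
  dotted half = 3 beats
  quarter = 1 beat
Sum = 0.5 + 0.5 + 1.5 + 3 + 1
= 6.5 beats


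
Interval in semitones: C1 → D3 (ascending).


Working:
Absolute semitone position = octave×12 + chromatic position
C1: 1×12 + 0 = 12
D3: 3×12 + 2 = 38
Difference = 38 - 12 = 26
= 26 semitones


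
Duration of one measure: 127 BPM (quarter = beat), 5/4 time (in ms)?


Quarter-note beat duration = 60000 / 127 ms
Beats per measure (5/4) = 5
One measure = 5 × 60000 / 127 = 300000 / 127 ms
= 2362.2 ms


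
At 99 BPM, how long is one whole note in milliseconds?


Let's work it out.
One quarter-note beat = 60000 / BPM = 60000 / 99 ms
Whole note = 4 × quarter note
Duration = 4 × 60000 / 99 = 240000 / 99
= 2424.2 ms


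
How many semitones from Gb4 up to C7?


Let's work it out.
Absolute semitone position = octave×12 + chromatic position
Gb4: 4×12 + 6 = 54
C7: 7×12 + 0 = 84
Difference = 84 - 54 = 30
= 30 semitones


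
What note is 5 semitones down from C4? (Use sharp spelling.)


Working:
C4: chromatic position 0 in octave 4 → absolute = 4×12 + 0 = 48
Transpose down 5: 48 - 5 = 43
43 = 3×12 + 7 → G in octave 3
Result = G3


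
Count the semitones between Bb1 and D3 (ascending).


Solution.
Absolute semitone position = octave×12 + chromatic position
Bb1: 1×12 + 10 = 22
D3: 3×12 + 2 = 38
Difference = 38 - 22 = 16
= 16 semitones


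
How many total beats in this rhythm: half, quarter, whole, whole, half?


Reasoning:
Beat values:
  half = 2 beats
  quarter = 1 beat
  whole = 4 beats
  whole = 4 beats
  half = 2 beats
Sum = 2 + 1 + 4 + 4 + 2
= 13 beats


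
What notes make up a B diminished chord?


Let's work it out.
Diminished triad = root + minor 3rd (3 semitones) + diminished 5th (6 semitones)
A triad on B stacks thirds, so the chord tones use letter names B-D-F
Root: B
Minor 3rd above B: D
Diminished 5th above B: F
Chord = B D F


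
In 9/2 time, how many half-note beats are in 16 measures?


Time signature 9/2: the bottom number 2 means the half note gets one count
The top number 9 means 9 half-note beats per measure
Total = 9 × 16 measures
= 144 half-note beats


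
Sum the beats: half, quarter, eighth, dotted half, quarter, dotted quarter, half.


Beat values:
  half = 2 beats
  quarter = 1 beat
  eighth = 0.5 beats
  dotted half = 3 beats
  quarter = 1 beat
  dotted quarter = 1.5 beats
  half = 2 beats
Sum = 2 + 1 + 0.5 + 3 + 1 + 1.5 + 2
= 11 beats


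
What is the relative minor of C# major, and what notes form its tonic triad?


Let's work it out.
The relative minor shares the major's key signature and starts on its 6th degree
6th degree = a major 6th above the tonic; a major 6th above C# is A#
→ relative minor of C# major is A# minor
Tonic triad of A# minor = root + minor 3rd + perfect 5th = A# C# E#
= A# minor; triad = A# C# E#


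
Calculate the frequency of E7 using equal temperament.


Reasoning:
f = 440 × 2^(n/12) where n = semitones from A4
E7: 31 semitones from A4
f = 440 × 2^(31/12)
f = 2637.02 Hz


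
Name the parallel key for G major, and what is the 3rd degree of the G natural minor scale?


Parallel keys share the same tonic but differ in mode
G major → parallel is G minor
G natural minor scale: G A Bb C D Eb F
= G minor; 3rd degree = Bb


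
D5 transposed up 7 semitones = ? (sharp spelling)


Reasoning:
D5: chromatic position 2 in octave 5 → absolute = 5×12 + 2 = 62
Transpose up 7: 62 + 7 = 69
69 = 5×12 + 9 → A in octave 5
Result = A5


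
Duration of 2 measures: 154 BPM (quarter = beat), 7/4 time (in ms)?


Reasoning:
Quarter-note beat duration = 60000 / 154 ms
Beats per measure (7/4) = 7
One measure = 7 × 60000 / 154 = 420000 / 154 ms
2 measures = 2 × 420000 / 154 = 840000 / 154
= 5454.5 ms


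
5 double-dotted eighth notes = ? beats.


Base eighth note = 1/2 beats
Dot 1 adds half the previous value: +1/4
Dot 2 adds half the previous value: +1/8
One double-dotted eighth = 1/2 + 1/4 + 1/8 = 7/8
5 of them = 5 × 7/8 = 35/8
= 35/8 beats


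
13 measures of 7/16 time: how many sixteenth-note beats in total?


Time signature 7/16: the bottom number 16 means the sixteenth note gets one count
The top number 7 means 7 sixteenth-note beats per measure
Total = 7 × 13 measures
= 91 sixteenth-note beats


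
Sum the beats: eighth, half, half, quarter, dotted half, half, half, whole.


Solution.
Beat values:
  eighth = 0.5 beats
  half = 2 beats
  half = 2 beats
  quarter = 1 beat
  dotted half = 3 beats
  half = 2 beats
  half = 2 beats
  whole = 4 beats
Sum = 0.5 + 2 + 2 + 1 + 3 + 2 + 2 + 4
= 16.5 beats


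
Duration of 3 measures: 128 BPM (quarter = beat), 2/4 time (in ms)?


Working:
Quarter-note beat duration = 60000 / 128 ms
Beats per measure (2/4) = 2
One measure = 2 × 60000 / 128 = 120000 / 128 ms
3 measures = 3 × 120000 / 128 = 360000 / 128
= 2812.5 ms


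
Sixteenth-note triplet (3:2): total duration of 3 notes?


Triplet: 3 notes occupy the space of 2 sixteenth notes
Space = 2 × 1/4 = 1/2 beats
Each triplet note = 1/2 / 3 = 1/6 beats
3 notes = 3 × 1/6 = 1/2
= 1/2 beats


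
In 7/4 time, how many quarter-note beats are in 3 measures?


Step by step:
Time signature 7/4: the bottom number 4 means the quarter note gets one count
The top number 7 means 7 quarter-note beats per measure
Total = 7 × 3 measures
= 21 quarter-note beats


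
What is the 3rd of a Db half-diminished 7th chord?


Half-diminished 7th chord = root + minor 3rd + diminished 5th + minor 7th
Seventh chords stack in thirds, so the letter names are D-F-A-C
Root: Db
Minor 3rd above Db: Fb
Diminished 5th above Db: Abb
Minor 7th above Db: Cb
The 3rd = Fb


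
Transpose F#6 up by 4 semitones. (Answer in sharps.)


Reasoning:
F#6: chromatic position 6 in octave 6 → absolute = 6×12 + 6 = 78
Transpose up 4: 78 + 4 = 82
82 = 6×12 + 10 → A# in octave 6
Result = A#6


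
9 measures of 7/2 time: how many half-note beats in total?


Time signature 7/2: the bottom number 2 means the half note gets one count
The top number 7 means 7 half-note beats per measure
Total = 7 × 9 measures
= 63 half-note beats


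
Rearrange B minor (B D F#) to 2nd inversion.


Root position: B D F#
2nd inversion: move root and 3rd up an octave
Bass note: F#
Notes (bottom to top) = F# B D


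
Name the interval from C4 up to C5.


Let's work it out.
Letter names: C → C spans 8 letter names → an octave
Semitones: C4 → C5 = 12 half-steps
An octave of 12 semitones is a perfect octave
= perfect octave


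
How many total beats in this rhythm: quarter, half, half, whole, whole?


Reasoning:
Beat values:
  quarter = 1 beat
  half = 2 beats
  half = 2 beats
  whole = 4 beats
  whole = 4 beats
Sum = 1 + 2 + 2 + 4 + 4
= 13 beats


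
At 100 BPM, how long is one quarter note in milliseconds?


One quarter-note beat = 60000 / BPM = 60000 / 100 ms
Duration = 60000 / 100
= 600.0 ms
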